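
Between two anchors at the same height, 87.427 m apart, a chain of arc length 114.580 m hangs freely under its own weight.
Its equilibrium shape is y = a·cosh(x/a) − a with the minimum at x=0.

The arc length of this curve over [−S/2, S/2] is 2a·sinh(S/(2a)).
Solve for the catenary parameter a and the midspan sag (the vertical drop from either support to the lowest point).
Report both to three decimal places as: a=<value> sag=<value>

seed: a₀ = √(S³/(24(L−S))) = √(87.427³/(24·27.153)) = 32.022397
iter 1: u=1.365091  f(a)=+2.645e+00  f'(a)=-2.034e+00  a ← 32.022397 − (+2.645e+00/-2.034e+00) = 33.323075
iter 2: u=1.311809  f(a)=+1.697e-01  f'(a)=-1.780e+00  a ← 33.323075 − (+1.697e-01/-1.780e+00) = 33.418392
iter 3: u=1.308067  f(a)=+8.044e-04  f'(a)=-1.764e+00  a ← 33.418392 − (+8.044e-04/-1.764e+00) = 33.418848
iter 4: u=1.308049  f(a)=+1.826e-08  f'(a)=-1.763e+00  a ← 33.418848 − (+1.826e-08/-1.763e+00) = 33.418848
iter 5: u=1.308049  f(a)=-1.421e-14  f'(a)=-1.763e+00  a ← 33.418848 − (-1.421e-14/-1.763e+00) = 33.418848
converged: |Δa| < 1e-12 after 5 iterations
sag = a·(cosh(S/(2a)) − 1) = 33.418848·(cosh(1.308049) − 1) = 32.905834
T_max/T_min = cosh(S/(2a)) = 1.984649

a=33.419 sag=32.906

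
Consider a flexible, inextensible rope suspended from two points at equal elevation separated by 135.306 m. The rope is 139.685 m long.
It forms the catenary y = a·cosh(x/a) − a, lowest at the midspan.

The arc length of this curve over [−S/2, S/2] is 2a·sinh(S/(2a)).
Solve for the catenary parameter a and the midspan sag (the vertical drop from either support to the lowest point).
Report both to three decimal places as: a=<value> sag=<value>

seed: a₀ = √(S³/(24(L−S))) = √(135.306³/(24·4.379)) = 153.526196
iter 1: u=0.440661  f(a)=+4.271e-02  f'(a)=-5.816e-02  a ← 153.526196 − (+4.271e-02/-5.816e-02) = 154.260592
iter 2: u=0.438563  f(a)=+3.084e-04  f'(a)=-5.732e-02  a ← 154.260592 − (+3.084e-04/-5.732e-02) = 154.265973
iter 3: u=0.438548  f(a)=+1.634e-08  f'(a)=-5.732e-02  a ← 154.265973 − (+1.634e-08/-5.732e-02) = 154.265973
iter 4: u=0.438548  f(a)=-2.842e-14  f'(a)=-5.732e-02  a ← 154.265973 − (-2.842e-14/-5.732e-02) = 154.265973
converged: |Δa| < 1e-12 after 4 iterations
sag = a·(cosh(S/(2a)) − 1) = 154.265973·(cosh(0.438548) − 1) = 15.073819
T_max/T_min = cosh(S/(2a)) = 1.097713

a=154.266 sag=15.074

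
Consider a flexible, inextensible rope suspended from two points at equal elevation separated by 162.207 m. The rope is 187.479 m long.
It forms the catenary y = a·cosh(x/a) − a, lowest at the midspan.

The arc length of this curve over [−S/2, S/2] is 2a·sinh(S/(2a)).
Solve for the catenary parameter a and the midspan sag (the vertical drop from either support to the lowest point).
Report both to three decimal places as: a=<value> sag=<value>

seed: a₀ = √(S³/(24(L−S))) = √(162.207³/(24·25.272)) = 83.883967
iter 1: u=0.966853  f(a)=+1.208e+00  f'(a)=-6.608e-01  a ← 83.883967 − (+1.208e+00/-6.608e-01) = 85.711873
iter 2: u=0.946234  f(a)=+4.061e-02  f'(a)=-6.170e-01  a ← 85.711873 − (+4.061e-02/-6.170e-01) = 85.777687
iter 3: u=0.945508  f(a)=+4.944e-05  f'(a)=-6.155e-01  a ← 85.777687 − (+4.944e-05/-6.155e-01) = 85.777767
iter 4: u=0.945507  f(a)=+7.350e-11  f'(a)=-6.155e-01  a ← 85.777767 − (+7.350e-11/-6.155e-01) = 85.777767
iter 5: u=0.945507  f(a)=+0.000e+00  f'(a)=-6.155e-01  a ← 85.777767 − (+0.000e+00/-6.155e-01) = 85.777767
converged: |Δa| < 1e-12 after 5 iterations
sag = a·(cosh(S/(2a)) − 1) = 85.777767·(cosh(0.945507) − 1) = 41.284891
T_max/T_min = cosh(S/(2a)) = 1.481301

a=85.778 sag=41.285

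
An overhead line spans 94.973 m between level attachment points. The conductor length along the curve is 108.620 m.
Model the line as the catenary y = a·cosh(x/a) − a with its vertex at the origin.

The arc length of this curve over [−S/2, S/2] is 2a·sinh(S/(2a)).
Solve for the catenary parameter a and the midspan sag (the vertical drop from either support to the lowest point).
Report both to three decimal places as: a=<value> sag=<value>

a=52.209 sag=23.126

seed: a₀ = √(S³/(24(L−S))) = √(94.973³/(24·13.647)) = 51.141801
iter 1: u=0.928526  f(a)=+6.005e-01  f'(a)=-5.811e-01  a ← 51.141801 − (+6.005e-01/-5.811e-01) = 52.175136
iter 2: u=0.910137  f(a)=+1.868e-02  f'(a)=-5.455e-01  a ← 52.175136 − (+1.868e-02/-5.455e-01) = 52.209386
iter 3: u=0.909540  f(a)=+1.937e-05  f'(a)=-5.444e-01  a ← 52.209386 − (+1.937e-05/-5.444e-01) = 52.209422
iter 4: u=0.909539  f(a)=+2.086e-11  f'(a)=-5.444e-01  a ← 52.209422 − (+2.086e-11/-5.444e-01) = 52.209422
converged: |Δa| < 1e-12 after 4 iterations
sag = a·(cosh(S/(2a)) − 1) = 52.209422·(cosh(0.909539) − 1) = 23.125828
T_max/T_min = cosh(S/(2a)) = 1.442944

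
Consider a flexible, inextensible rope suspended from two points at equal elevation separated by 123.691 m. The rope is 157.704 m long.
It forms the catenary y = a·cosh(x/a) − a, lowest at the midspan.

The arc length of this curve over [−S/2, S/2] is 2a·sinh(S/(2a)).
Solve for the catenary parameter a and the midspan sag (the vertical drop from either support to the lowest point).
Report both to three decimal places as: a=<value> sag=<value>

seed: a₀ = √(S³/(24(L−S))) = √(123.691³/(24·34.013)) = 48.148090
iter 1: u=1.284485  f(a)=+2.919e+00  f'(a)=-1.660e+00  a ← 48.148090 − (+2.919e+00/-1.660e+00) = 49.906213
iter 2: u=1.239234  f(a)=+1.675e-01  f'(a)=-1.475e+00  a ← 49.906213 − (+1.675e-01/-1.475e+00) = 50.019794
iter 3: u=1.236421  f(a)=+6.258e-04  f'(a)=-1.464e+00  a ← 50.019794 − (+6.258e-04/-1.464e+00) = 50.020222
iter 4: u=1.236410  f(a)=+8.808e-09  f'(a)=-1.464e+00  a ← 50.020222 − (+8.808e-09/-1.464e+00) = 50.020222
iter 5: u=1.236410  f(a)=+2.842e-14  f'(a)=-1.464e+00  a ← 50.020222 − (+2.842e-14/-1.464e+00) = 50.020222
converged: |Δa| < 1e-12 after 5 iterations
sag = a·(cosh(S/(2a)) − 1) = 50.020222·(cosh(1.236410) − 1) = 43.358900
T_max/T_min = cosh(S/(2a)) = 1.866827

a=50.020 sag=43.359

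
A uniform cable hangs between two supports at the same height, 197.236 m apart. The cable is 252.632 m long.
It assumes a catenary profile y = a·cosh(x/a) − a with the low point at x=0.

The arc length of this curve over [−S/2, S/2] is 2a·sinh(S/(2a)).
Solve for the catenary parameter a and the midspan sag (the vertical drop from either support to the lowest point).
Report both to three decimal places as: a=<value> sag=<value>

a=78.982 sag=69.994

seed: a₀ = √(S³/(24(L−S))) = √(197.236³/(24·55.396)) = 75.968658
iter 1: u=1.298141  f(a)=+4.859e+00  f'(a)=-1.719e+00  a ← 75.968658 − (+4.859e+00/-1.719e+00) = 78.794798
iter 2: u=1.251580  f(a)=+2.843e-01  f'(a)=-1.524e+00  a ← 78.794798 − (+2.843e-01/-1.524e+00) = 78.981416
iter 3: u=1.248623  f(a)=+1.107e-03  f'(a)=-1.512e+00  a ← 78.981416 − (+1.107e-03/-1.512e+00) = 78.982148
iter 4: u=1.248611  f(a)=+1.694e-08  f'(a)=-1.512e+00  a ← 78.982148 − (+1.694e-08/-1.512e+00) = 78.982148
iter 5: u=1.248611  f(a)=+0.000e+00  f'(a)=-1.512e+00  a ← 78.982148 − (+0.000e+00/-1.512e+00) = 78.982148
converged: |Δa| < 1e-12 after 5 iterations
sag = a·(cosh(S/(2a)) − 1) = 78.982148·(cosh(1.248611) − 1) = 69.994063
T_max/T_min = cosh(S/(2a)) = 1.886201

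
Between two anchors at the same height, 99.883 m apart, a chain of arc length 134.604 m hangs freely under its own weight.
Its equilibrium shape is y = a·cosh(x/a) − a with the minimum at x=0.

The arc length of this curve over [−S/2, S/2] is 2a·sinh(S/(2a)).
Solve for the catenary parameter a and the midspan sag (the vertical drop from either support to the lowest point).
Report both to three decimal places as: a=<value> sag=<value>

a=36.257 sag=40.190

seed: a₀ = √(S³/(24(L−S))) = √(99.883³/(24·34.721)) = 34.580848
iter 1: u=1.444195  f(a)=+3.806e+00  f'(a)=-2.459e+00  a ← 34.580848 − (+3.806e+00/-2.459e+00) = 36.128399
iter 2: u=1.382334  f(a)=+2.704e-01  f'(a)=-2.121e+00  a ← 36.128399 − (+2.704e-01/-2.121e+00) = 36.255872
iter 3: u=1.377473  f(a)=+1.596e-03  f'(a)=-2.096e+00  a ← 36.255872 − (+1.596e-03/-2.096e+00) = 36.256633
iter 4: u=1.377445  f(a)=+5.629e-08  f'(a)=-2.096e+00  a ← 36.256633 − (+5.629e-08/-2.096e+00) = 36.256633
iter 5: u=1.377445  f(a)=+2.842e-14  f'(a)=-2.096e+00  a ← 36.256633 − (+2.842e-14/-2.096e+00) = 36.256633
converged: |Δa| < 1e-12 after 5 iterations
sag = a·(cosh(S/(2a)) − 1) = 36.256633·(cosh(1.377445) − 1) = 40.190098
T_max/T_min = cosh(S/(2a)) = 2.108490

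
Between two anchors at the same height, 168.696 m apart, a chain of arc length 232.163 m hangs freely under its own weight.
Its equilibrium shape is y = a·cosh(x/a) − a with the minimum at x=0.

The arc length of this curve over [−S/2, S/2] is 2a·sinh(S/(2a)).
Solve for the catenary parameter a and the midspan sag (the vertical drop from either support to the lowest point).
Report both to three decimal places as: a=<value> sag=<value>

a=59.069 sag=71.177

seed: a₀ = √(S³/(24(L−S))) = √(168.696³/(24·63.467)) = 56.140667
iter 1: u=1.502440  f(a)=+7.561e+00  f'(a)=-2.814e+00  a ← 56.140667 − (+7.561e+00/-2.814e+00) = 58.827172
iter 2: u=1.433827  f(a)=+5.766e-01  f'(a)=-2.400e+00  a ← 58.827172 − (+5.766e-01/-2.400e+00) = 59.067413
iter 3: u=1.427996  f(a)=+3.965e-03  f'(a)=-2.367e+00  a ← 59.067413 − (+3.965e-03/-2.367e+00) = 59.069088
iter 4: u=1.427955  f(a)=+1.904e-07  f'(a)=-2.367e+00  a ← 59.069088 − (+1.904e-07/-2.367e+00) = 59.069088
iter 5: u=1.427955  f(a)=-2.842e-14  f'(a)=-2.367e+00  a ← 59.069088 − (-2.842e-14/-2.367e+00) = 59.069088
converged: |Δa| < 1e-12 after 5 iterations
sag = a·(cosh(S/(2a)) − 1) = 59.069088·(cosh(1.427955) − 1) = 71.177109
T_max/T_min = cosh(S/(2a)) = 2.204981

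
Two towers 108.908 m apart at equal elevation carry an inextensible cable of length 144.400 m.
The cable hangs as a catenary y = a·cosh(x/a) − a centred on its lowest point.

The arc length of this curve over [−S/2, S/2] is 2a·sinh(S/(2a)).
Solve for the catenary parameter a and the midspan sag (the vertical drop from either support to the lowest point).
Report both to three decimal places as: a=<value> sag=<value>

seed: a₀ = √(S³/(24(L−S))) = √(108.908³/(24·35.492)) = 38.942051
iter 1: u=1.398334  f(a)=+3.636e+00  f'(a)=-2.205e+00  a ← 38.942051 − (+3.636e+00/-2.205e+00) = 40.590977
iter 2: u=1.341530  f(a)=+2.437e-01  f'(a)=-1.918e+00  a ← 40.590977 − (+2.437e-01/-1.918e+00) = 40.717999
iter 3: u=1.337345  f(a)=+1.269e-03  f'(a)=-1.899e+00  a ← 40.717999 − (+1.269e-03/-1.899e+00) = 40.718667
iter 4: u=1.337323  f(a)=+3.477e-08  f'(a)=-1.898e+00  a ← 40.718667 − (+3.477e-08/-1.898e+00) = 40.718667
iter 5: u=1.337323  f(a)=-2.842e-14  f'(a)=-1.898e+00  a ← 40.718667 − (-2.842e-14/-1.898e+00) = 40.718667
converged: |Δa| < 1e-12 after 5 iterations
sag = a·(cosh(S/(2a)) − 1) = 40.718667·(cosh(1.337323) − 1) = 42.171923
T_max/T_min = cosh(S/(2a)) = 2.035690

a=40.719 sag=42.172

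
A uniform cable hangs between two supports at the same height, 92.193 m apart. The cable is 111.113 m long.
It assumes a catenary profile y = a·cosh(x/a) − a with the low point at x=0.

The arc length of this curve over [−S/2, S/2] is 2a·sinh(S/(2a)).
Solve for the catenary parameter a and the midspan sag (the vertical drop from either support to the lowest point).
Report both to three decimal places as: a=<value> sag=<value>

seed: a₀ = √(S³/(24(L−S))) = √(92.193³/(24·18.920)) = 41.541362
iter 1: u=1.109653  f(a)=+1.200e+00  f'(a)=-1.028e+00  a ← 41.541362 − (+1.200e+00/-1.028e+00) = 42.708145
iter 2: u=1.079337  f(a)=+5.240e-02  f'(a)=-9.401e-01  a ← 42.708145 − (+5.240e-02/-9.401e-01) = 42.763882
iter 3: u=1.077931  f(a)=+1.101e-04  f'(a)=-9.361e-01  a ← 42.763882 − (+1.101e-04/-9.361e-01) = 42.764000
iter 4: u=1.077928  f(a)=+4.880e-10  f'(a)=-9.361e-01  a ← 42.764000 − (+4.880e-10/-9.361e-01) = 42.764000
iter 5: u=1.077928  f(a)=+2.842e-14  f'(a)=-9.361e-01  a ← 42.764000 − (+2.842e-14/-9.361e-01) = 42.764000
converged: |Δa| < 1e-12 after 5 iterations
sag = a·(cosh(S/(2a)) − 1) = 42.764000·(cosh(1.077928) − 1) = 27.345089
T_max/T_min = cosh(S/(2a)) = 1.639442

a=42.764 sag=27.345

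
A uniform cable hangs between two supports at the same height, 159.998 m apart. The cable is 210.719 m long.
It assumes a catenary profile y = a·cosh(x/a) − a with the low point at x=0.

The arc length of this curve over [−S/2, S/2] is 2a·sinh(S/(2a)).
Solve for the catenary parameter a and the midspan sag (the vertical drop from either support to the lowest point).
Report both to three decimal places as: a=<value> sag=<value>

seed: a₀ = √(S³/(24(L−S))) = √(159.998³/(24·50.721)) = 58.005918
iter 1: u=1.379152  f(a)=+5.048e+00  f'(a)=-2.105e+00  a ← 58.005918 − (+5.048e+00/-2.105e+00) = 60.404191
iter 2: u=1.324395  f(a)=+3.300e-01  f'(a)=-1.838e+00  a ← 60.404191 − (+3.300e-01/-1.838e+00) = 60.583718
iter 3: u=1.320470  f(a)=+1.628e-03  f'(a)=-1.820e+00  a ← 60.583718 − (+1.628e-03/-1.820e+00) = 60.584613
iter 4: u=1.320451  f(a)=+4.004e-08  f'(a)=-1.820e+00  a ← 60.584613 − (+4.004e-08/-1.820e+00) = 60.584613
iter 5: u=1.320451  f(a)=+0.000e+00  f'(a)=-1.820e+00  a ← 60.584613 − (+0.000e+00/-1.820e+00) = 60.584613
converged: |Δa| < 1e-12 after 5 iterations
sag = a·(cosh(S/(2a)) − 1) = 60.584613·(cosh(1.320451) − 1) = 60.951882
T_max/T_min = cosh(S/(2a)) = 2.006062

a=60.585 sag=60.952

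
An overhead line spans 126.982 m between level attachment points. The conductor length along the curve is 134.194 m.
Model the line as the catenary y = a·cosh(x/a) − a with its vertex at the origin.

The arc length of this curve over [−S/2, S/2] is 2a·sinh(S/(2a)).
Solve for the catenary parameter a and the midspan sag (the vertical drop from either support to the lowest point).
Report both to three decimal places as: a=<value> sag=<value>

seed: a₀ = √(S³/(24(L−S))) = √(126.982³/(24·7.212)) = 108.762646
iter 1: u=0.583757  f(a)=+1.239e-01  f'(a)=-1.372e-01  a ← 108.762646 − (+1.239e-01/-1.372e-01) = 109.665635
iter 2: u=0.578951  f(a)=+1.560e-03  f'(a)=-1.338e-01  a ← 109.665635 − (+1.560e-03/-1.338e-01) = 109.677296
iter 3: u=0.578889  f(a)=+2.542e-07  f'(a)=-1.337e-01  a ← 109.677296 − (+2.542e-07/-1.337e-01) = 109.677298
iter 4: u=0.578889  f(a)=+2.842e-14  f'(a)=-1.337e-01  a ← 109.677298 − (+2.842e-14/-1.337e-01) = 109.677298
converged: |Δa| < 1e-12 after 4 iterations
sag = a·(cosh(S/(2a)) − 1) = 109.677298·(cosh(0.578889) − 1) = 18.896094
T_max/T_min = cosh(S/(2a)) = 1.172288

a=109.677 sag=18.896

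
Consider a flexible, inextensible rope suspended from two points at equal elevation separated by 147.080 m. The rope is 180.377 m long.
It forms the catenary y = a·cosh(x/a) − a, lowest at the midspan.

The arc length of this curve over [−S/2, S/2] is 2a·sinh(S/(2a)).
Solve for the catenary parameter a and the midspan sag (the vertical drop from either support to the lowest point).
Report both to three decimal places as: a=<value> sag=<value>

a=65.139 sag=46.113

seed: a₀ = √(S³/(24(L−S))) = √(147.080³/(24·33.297)) = 63.098968
iter 1: u=1.165471  f(a)=+2.336e+00  f'(a)=-1.206e+00  a ← 63.098968 − (+2.336e+00/-1.206e+00) = 65.036093
iter 2: u=1.130757  f(a)=+1.119e-01  f'(a)=-1.093e+00  a ← 65.036093 − (+1.119e-01/-1.093e+00) = 65.138471
iter 3: u=1.128980  f(a)=+2.853e-04  f'(a)=-1.087e+00  a ← 65.138471 − (+2.853e-04/-1.087e+00) = 65.138733
iter 4: u=1.128975  f(a)=+1.865e-09  f'(a)=-1.087e+00  a ← 65.138733 − (+1.865e-09/-1.087e+00) = 65.138733
iter 5: u=1.128975  f(a)=-5.684e-14  f'(a)=-1.087e+00  a ← 65.138733 − (-5.684e-14/-1.087e+00) = 65.138733
converged: |Δa| < 1e-12 after 5 iterations
sag = a·(cosh(S/(2a)) − 1) = 65.138733·(cosh(1.128975) − 1) = 46.113323
T_max/T_min = cosh(S/(2a)) = 1.707925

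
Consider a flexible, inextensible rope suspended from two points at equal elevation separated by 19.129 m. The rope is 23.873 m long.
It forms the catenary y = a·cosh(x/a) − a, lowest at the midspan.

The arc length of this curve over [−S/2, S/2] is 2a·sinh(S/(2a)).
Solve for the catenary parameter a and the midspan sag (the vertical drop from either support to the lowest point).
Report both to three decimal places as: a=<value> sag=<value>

a=8.117 sag=6.318

seed: a₀ = √(S³/(24(L−S))) = √(19.129³/(24·4.744)) = 7.840801
iter 1: u=1.219837  f(a)=+3.657e-01  f'(a)=-1.400e+00  a ← 7.840801 − (+3.657e-01/-1.400e+00) = 8.102034
iter 2: u=1.180506  f(a)=+1.907e-02  f'(a)=-1.257e+00  a ← 8.102034 − (+1.907e-02/-1.257e+00) = 8.117202
iter 3: u=1.178300  f(a)=+5.819e-05  f'(a)=-1.250e+00  a ← 8.117202 − (+5.819e-05/-1.250e+00) = 8.117249
iter 4: u=1.178293  f(a)=+5.452e-10  f'(a)=-1.250e+00  a ← 8.117249 − (+5.452e-10/-1.250e+00) = 8.117249
iter 5: u=1.178293  f(a)=-3.553e-15  f'(a)=-1.250e+00  a ← 8.117249 − (-3.553e-15/-1.250e+00) = 8.117249
converged: |Δa| < 1e-12 after 5 iterations
sag = a·(cosh(S/(2a)) − 1) = 8.117249·(cosh(1.178293) − 1) = 6.317770
T_max/T_min = cosh(S/(2a)) = 1.778314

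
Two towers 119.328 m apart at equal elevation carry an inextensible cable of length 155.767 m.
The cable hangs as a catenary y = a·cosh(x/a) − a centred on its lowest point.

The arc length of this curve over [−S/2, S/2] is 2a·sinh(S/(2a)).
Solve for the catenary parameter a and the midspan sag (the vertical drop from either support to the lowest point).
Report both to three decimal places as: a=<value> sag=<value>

a=45.970 sag=44.468

seed: a₀ = √(S³/(24(L−S))) = √(119.328³/(24·36.439)) = 44.078286
iter 1: u=1.353592  f(a)=+3.488e+00  f'(a)=-1.977e+00  a ← 44.078286 − (+3.488e+00/-1.977e+00) = 45.842529
iter 2: u=1.301499  f(a)=+2.203e-01  f'(a)=-1.734e+00  a ← 45.842529 − (+2.203e-01/-1.734e+00) = 45.969570
iter 3: u=1.297902  f(a)=+1.010e-03  f'(a)=-1.718e+00  a ← 45.969570 − (+1.010e-03/-1.718e+00) = 45.970158
iter 4: u=1.297885  f(a)=+2.147e-08  f'(a)=-1.718e+00  a ← 45.970158 − (+2.147e-08/-1.718e+00) = 45.970158
iter 5: u=1.297885  f(a)=-2.842e-14  f'(a)=-1.718e+00  a ← 45.970158 − (-2.842e-14/-1.718e+00) = 45.970158
converged: |Δa| < 1e-12 after 5 iterations
sag = a·(cosh(S/(2a)) − 1) = 45.970158·(cosh(1.297885) − 1) = 44.468191
T_max/T_min = cosh(S/(2a)) = 1.967327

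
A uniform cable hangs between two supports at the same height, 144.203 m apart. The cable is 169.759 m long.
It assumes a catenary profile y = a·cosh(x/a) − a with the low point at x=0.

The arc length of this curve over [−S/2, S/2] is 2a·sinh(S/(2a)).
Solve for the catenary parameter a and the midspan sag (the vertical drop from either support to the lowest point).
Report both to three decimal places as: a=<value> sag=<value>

a=71.709 sag=39.407

seed: a₀ = √(S³/(24(L−S))) = √(144.203³/(24·25.556)) = 69.921282
iter 1: u=1.031181  f(a)=+1.394e+00  f'(a)=-8.117e-01  a ← 69.921282 − (+1.394e+00/-8.117e-01) = 71.638153
iter 2: u=1.006468  f(a)=+5.298e-02  f'(a)=-7.511e-01  a ← 71.638153 − (+5.298e-02/-7.511e-01) = 71.708694
iter 3: u=1.005478  f(a)=+8.327e-05  f'(a)=-7.487e-01  a ← 71.708694 − (+8.327e-05/-7.487e-01) = 71.708805
iter 4: u=1.005476  f(a)=+2.064e-10  f'(a)=-7.487e-01  a ← 71.708805 − (+2.064e-10/-7.487e-01) = 71.708805
iter 5: u=1.005476  f(a)=+2.842e-14  f'(a)=-7.487e-01  a ← 71.708805 − (+2.842e-14/-7.487e-01) = 71.708805
converged: |Δa| < 1e-12 after 5 iterations
sag = a·(cosh(S/(2a)) − 1) = 71.708805·(cosh(1.005476) − 1) = 39.406821
T_max/T_min = cosh(S/(2a)) = 1.549539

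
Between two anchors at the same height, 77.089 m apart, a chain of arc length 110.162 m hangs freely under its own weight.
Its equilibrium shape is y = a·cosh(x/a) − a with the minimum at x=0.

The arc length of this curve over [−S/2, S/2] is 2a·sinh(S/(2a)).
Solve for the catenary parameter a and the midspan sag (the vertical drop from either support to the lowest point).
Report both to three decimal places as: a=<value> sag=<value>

seed: a₀ = √(S³/(24(L−S))) = √(77.089³/(24·33.073)) = 24.024049
iter 1: u=1.604413  f(a)=+4.527e+00  f'(a)=-3.530e+00  a ← 24.024049 − (+4.527e+00/-3.530e+00) = 25.306379
iter 2: u=1.523114  f(a)=+3.877e-01  f'(a)=-2.949e+00  a ← 25.306379 − (+3.877e-01/-2.949e+00) = 25.437843
iter 3: u=1.515242  f(a)=+3.433e-03  f'(a)=-2.897e+00  a ← 25.437843 − (+3.433e-03/-2.897e+00) = 25.439028
iter 4: u=1.515172  f(a)=+2.743e-07  f'(a)=-2.897e+00  a ← 25.439028 − (+2.743e-07/-2.897e+00) = 25.439028
iter 5: u=1.515172  f(a)=+1.421e-14  f'(a)=-2.897e+00  a ← 25.439028 − (+1.421e-14/-2.897e+00) = 25.439028
converged: |Δa| < 1e-12 after 5 iterations
sag = a·(cosh(S/(2a)) − 1) = 25.439028·(cosh(1.515172) − 1) = 35.232717
T_max/T_min = cosh(S/(2a)) = 2.384987

a=25.439 sag=35.233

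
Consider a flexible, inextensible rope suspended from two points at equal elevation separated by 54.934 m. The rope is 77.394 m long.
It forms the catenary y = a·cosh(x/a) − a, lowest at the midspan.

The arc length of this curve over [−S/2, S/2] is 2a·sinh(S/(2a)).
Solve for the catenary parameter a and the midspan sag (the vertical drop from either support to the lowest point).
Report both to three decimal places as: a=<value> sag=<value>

a=18.525 sag=24.378

seed: a₀ = √(S³/(24(L−S))) = √(54.934³/(24·22.460)) = 17.536840
iter 1: u=1.566246  f(a)=+2.921e+00  f'(a)=-3.247e+00  a ← 17.536840 − (+2.921e+00/-3.247e+00) = 18.436430
iter 2: u=1.489822  f(a)=+2.398e-01  f'(a)=-2.734e+00  a ← 18.436430 − (+2.398e-01/-2.734e+00) = 18.524147
iter 3: u=1.482767  f(a)=+1.936e-03  f'(a)=-2.690e+00  a ← 18.524147 − (+1.936e-03/-2.690e+00) = 18.524867
iter 4: u=1.482710  f(a)=+1.284e-07  f'(a)=-2.690e+00  a ← 18.524867 − (+1.284e-07/-2.690e+00) = 18.524867
iter 5: u=1.482710  f(a)=-1.421e-14  f'(a)=-2.690e+00  a ← 18.524867 − (-1.421e-14/-2.690e+00) = 18.524867
converged: |Δa| < 1e-12 after 5 iterations
sag = a·(cosh(S/(2a)) − 1) = 18.524867·(cosh(1.482710) − 1) = 24.377680
T_max/T_min = cosh(S/(2a)) = 2.315944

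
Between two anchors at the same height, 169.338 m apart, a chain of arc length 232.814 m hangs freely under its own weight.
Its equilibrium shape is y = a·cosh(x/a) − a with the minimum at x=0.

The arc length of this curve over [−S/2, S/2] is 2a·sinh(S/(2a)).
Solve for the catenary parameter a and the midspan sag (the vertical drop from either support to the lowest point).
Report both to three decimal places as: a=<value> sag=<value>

seed: a₀ = √(S³/(24(L−S))) = √(169.338³/(24·63.476)) = 56.457448
iter 1: u=1.499696  f(a)=+7.533e+00  f'(a)=-2.797e+00  a ← 56.457448 − (+7.533e+00/-2.797e+00) = 59.150806
iter 2: u=1.431409  f(a)=+5.726e-01  f'(a)=-2.386e+00  a ← 59.150806 − (+5.726e-01/-2.386e+00) = 59.390746
iter 3: u=1.425626  f(a)=+3.910e-03  f'(a)=-2.354e+00  a ← 59.390746 − (+3.910e-03/-2.354e+00) = 59.392407
iter 4: u=1.425586  f(a)=+1.851e-07  f'(a)=-2.354e+00  a ← 59.392407 − (+1.851e-07/-2.354e+00) = 59.392407
iter 5: u=1.425586  f(a)=-5.684e-14  f'(a)=-2.354e+00  a ← 59.392407 − (-5.684e-14/-2.354e+00) = 59.392407
converged: |Δa| < 1e-12 after 5 iterations
sag = a·(cosh(S/(2a)) − 1) = 59.392407·(cosh(1.425586) − 1) = 71.290597
T_max/T_min = cosh(S/(2a)) = 2.200332

a=59.392 sag=71.291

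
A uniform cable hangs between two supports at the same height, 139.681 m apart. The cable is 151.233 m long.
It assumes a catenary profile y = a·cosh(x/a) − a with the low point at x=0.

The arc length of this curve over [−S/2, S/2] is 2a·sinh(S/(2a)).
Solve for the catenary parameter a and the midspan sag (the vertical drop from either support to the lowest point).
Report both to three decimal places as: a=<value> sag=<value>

a=100.352 sag=25.300

seed: a₀ = √(S³/(24(L−S))) = √(139.681³/(24·11.552)) = 99.145223
iter 1: u=0.704426  f(a)=+2.900e-01  f'(a)=-2.448e-01  a ← 99.145223 − (+2.900e-01/-2.448e-01) = 100.329952
iter 2: u=0.696108  f(a)=+5.280e-03  f'(a)=-2.360e-01  a ← 100.329952 − (+5.280e-03/-2.360e-01) = 100.352330
iter 3: u=0.695953  f(a)=+1.822e-06  f'(a)=-2.358e-01  a ← 100.352330 − (+1.822e-06/-2.358e-01) = 100.352338
iter 4: u=0.695953  f(a)=+2.274e-13  f'(a)=-2.358e-01  a ← 100.352338 − (+2.274e-13/-2.358e-01) = 100.352338
converged: |Δa| < 1e-12 after 4 iterations
sag = a·(cosh(S/(2a)) − 1) = 100.352338·(cosh(0.695953) − 1) = 25.299748
T_max/T_min = cosh(S/(2a)) = 1.252109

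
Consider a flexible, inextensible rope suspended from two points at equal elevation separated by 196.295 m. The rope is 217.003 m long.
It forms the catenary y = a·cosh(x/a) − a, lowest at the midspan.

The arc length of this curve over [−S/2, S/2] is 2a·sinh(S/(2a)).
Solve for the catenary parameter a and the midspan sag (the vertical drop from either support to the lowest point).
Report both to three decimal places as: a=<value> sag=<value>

a=125.271 sag=40.456

seed: a₀ = √(S³/(24(L−S))) = √(196.295³/(24·20.708)) = 123.364203
iter 1: u=0.795591  f(a)=+6.653e-01  f'(a)=-3.575e-01  a ← 123.364203 − (+6.653e-01/-3.575e-01) = 125.225507
iter 2: u=0.783766  f(a)=+1.536e-02  f'(a)=-3.411e-01  a ← 125.225507 − (+1.536e-02/-3.411e-01) = 125.270525
iter 3: u=0.783484  f(a)=+8.610e-06  f'(a)=-3.407e-01  a ← 125.270525 − (+8.610e-06/-3.407e-01) = 125.270551
iter 4: u=0.783484  f(a)=+2.700e-12  f'(a)=-3.407e-01  a ← 125.270551 − (+2.700e-12/-3.407e-01) = 125.270551
converged: |Δa| < 1e-12 after 4 iterations
sag = a·(cosh(S/(2a)) − 1) = 125.270551·(cosh(0.783484) − 1) = 40.455990
T_max/T_min = cosh(S/(2a)) = 1.322949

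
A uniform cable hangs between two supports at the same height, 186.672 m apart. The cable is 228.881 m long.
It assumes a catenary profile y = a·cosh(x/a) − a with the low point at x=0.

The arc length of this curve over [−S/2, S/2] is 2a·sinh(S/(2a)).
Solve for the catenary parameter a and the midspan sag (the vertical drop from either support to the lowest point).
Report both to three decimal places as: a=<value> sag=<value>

seed: a₀ = √(S³/(24(L−S))) = √(186.672³/(24·42.209)) = 80.132855
iter 1: u=1.164766  f(a)=+2.957e+00  f'(a)=-1.204e+00  a ← 80.132855 − (+2.957e+00/-1.204e+00) = 82.590234
iter 2: u=1.130109  f(a)=+1.415e-01  f'(a)=-1.091e+00  a ← 82.590234 − (+1.415e-01/-1.091e+00) = 82.719945
iter 3: u=1.128337  f(a)=+3.599e-04  f'(a)=-1.085e+00  a ← 82.719945 − (+3.599e-04/-1.085e+00) = 82.720277
iter 4: u=1.128333  f(a)=+2.342e-09  f'(a)=-1.085e+00  a ← 82.720277 − (+2.342e-09/-1.085e+00) = 82.720277
iter 5: u=1.128333  f(a)=-2.842e-14  f'(a)=-1.085e+00  a ← 82.720277 − (-2.842e-14/-1.085e+00) = 82.720277
converged: |Δa| < 1e-12 after 5 iterations
sag = a·(cosh(S/(2a)) − 1) = 82.720277·(cosh(1.128333) − 1) = 58.486211
T_max/T_min = cosh(S/(2a)) = 1.707036

a=82.720 sag=58.486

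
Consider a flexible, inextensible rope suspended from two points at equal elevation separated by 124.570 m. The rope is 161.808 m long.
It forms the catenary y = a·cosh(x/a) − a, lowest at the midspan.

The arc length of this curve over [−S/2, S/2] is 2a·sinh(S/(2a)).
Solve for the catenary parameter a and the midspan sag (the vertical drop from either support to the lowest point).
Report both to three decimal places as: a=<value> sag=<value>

a=48.464 sag=45.845

seed: a₀ = √(S³/(24(L−S))) = √(124.570³/(24·37.238)) = 46.507329
iter 1: u=1.339251  f(a)=+3.486e+00  f'(a)=-1.908e+00  a ← 46.507329 − (+3.486e+00/-1.908e+00) = 48.334581
iter 2: u=1.288622  f(a)=+2.160e-01  f'(a)=-1.678e+00  a ← 48.334581 − (+2.160e-01/-1.678e+00) = 48.463287
iter 3: u=1.285200  f(a)=+9.501e-04  f'(a)=-1.663e+00  a ← 48.463287 − (+9.501e-04/-1.663e+00) = 48.463858
iter 4: u=1.285185  f(a)=+1.857e-08  f'(a)=-1.663e+00  a ← 48.463858 − (+1.857e-08/-1.663e+00) = 48.463858
iter 5: u=1.285185  f(a)=-2.842e-14  f'(a)=-1.663e+00  a ← 48.463858 − (-2.842e-14/-1.663e+00) = 48.463858
converged: |Δa| < 1e-12 after 5 iterations
sag = a·(cosh(S/(2a)) − 1) = 48.463858·(cosh(1.285185) − 1) = 45.845223
T_max/T_min = cosh(S/(2a)) = 1.945967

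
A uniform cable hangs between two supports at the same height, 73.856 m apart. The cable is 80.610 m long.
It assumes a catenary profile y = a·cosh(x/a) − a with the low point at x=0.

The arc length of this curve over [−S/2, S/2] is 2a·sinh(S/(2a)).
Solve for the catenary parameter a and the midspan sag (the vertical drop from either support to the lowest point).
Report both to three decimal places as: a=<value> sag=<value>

a=50.523 sag=14.107

seed: a₀ = √(S³/(24(L−S))) = √(73.856³/(24·6.754)) = 49.853141
iter 1: u=0.740736  f(a)=+1.877e-01  f'(a)=-2.861e-01  a ← 49.853141 − (+1.877e-01/-2.861e-01) = 50.509276
iter 2: u=0.731113  f(a)=+3.771e-03  f'(a)=-2.747e-01  a ← 50.509276 − (+3.771e-03/-2.747e-01) = 50.523001
iter 3: u=0.730915  f(a)=+1.590e-06  f'(a)=-2.745e-01  a ← 50.523001 − (+1.590e-06/-2.745e-01) = 50.523007
iter 4: u=0.730915  f(a)=+2.842e-13  f'(a)=-2.745e-01  a ← 50.523007 − (+2.842e-13/-2.745e-01) = 50.523007
converged: |Δa| < 1e-12 after 4 iterations
sag = a·(cosh(S/(2a)) − 1) = 50.523007·(cosh(0.730915) − 1) = 14.107228
T_max/T_min = cosh(S/(2a)) = 1.279224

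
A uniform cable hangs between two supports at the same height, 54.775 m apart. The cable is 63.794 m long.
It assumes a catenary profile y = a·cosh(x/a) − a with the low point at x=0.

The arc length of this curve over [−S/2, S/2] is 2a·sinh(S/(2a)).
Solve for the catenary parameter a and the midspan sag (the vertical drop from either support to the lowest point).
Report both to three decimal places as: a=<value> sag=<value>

a=28.210 sag=14.372

seed: a₀ = √(S³/(24(L−S))) = √(54.775³/(24·9.019)) = 27.554261
iter 1: u=0.993948  f(a)=+4.561e-01  f'(a)=-7.216e-01  a ← 27.554261 − (+4.561e-01/-7.216e-01) = 28.186344
iter 2: u=0.971658  f(a)=+1.617e-02  f'(a)=-6.713e-01  a ← 28.186344 − (+1.617e-02/-6.713e-01) = 28.210428
iter 3: u=0.970829  f(a)=+2.196e-05  f'(a)=-6.695e-01  a ← 28.210428 − (+2.196e-05/-6.695e-01) = 28.210461
iter 4: u=0.970828  f(a)=+4.066e-11  f'(a)=-6.695e-01  a ← 28.210461 − (+4.066e-11/-6.695e-01) = 28.210461
iter 5: u=0.970828  f(a)=+7.105e-15  f'(a)=-6.695e-01  a ← 28.210461 − (+7.105e-15/-6.695e-01) = 28.210461
converged: |Δa| < 1e-12 after 5 iterations
sag = a·(cosh(S/(2a)) − 1) = 28.210461·(cosh(0.970828) − 1) = 14.371797
T_max/T_min = cosh(S/(2a)) = 1.509449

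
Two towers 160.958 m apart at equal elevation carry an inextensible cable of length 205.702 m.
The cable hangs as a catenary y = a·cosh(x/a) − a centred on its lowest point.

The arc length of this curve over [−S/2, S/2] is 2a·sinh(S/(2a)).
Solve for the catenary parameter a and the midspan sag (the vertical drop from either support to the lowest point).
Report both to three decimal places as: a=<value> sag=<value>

seed: a₀ = √(S³/(24(L−S))) = √(160.958³/(24·44.744)) = 62.315463
iter 1: u=1.291477  f(a)=+3.883e+00  f'(a)=-1.690e+00  a ← 62.315463 − (+3.883e+00/-1.690e+00) = 64.612782
iter 2: u=1.245558  f(a)=+2.251e-01  f'(a)=-1.500e+00  a ← 64.612782 − (+2.251e-01/-1.500e+00) = 64.762874
iter 3: u=1.242672  f(a)=+8.590e-04  f'(a)=-1.488e+00  a ← 64.762874 − (+8.590e-04/-1.488e+00) = 64.763451
iter 4: u=1.242661  f(a)=+1.262e-08  f'(a)=-1.488e+00  a ← 64.763451 − (+1.262e-08/-1.488e+00) = 64.763451
iter 5: u=1.242661  f(a)=+5.684e-14  f'(a)=-1.488e+00  a ← 64.763451 − (+5.684e-14/-1.488e+00) = 64.763451
converged: |Δa| < 1e-12 after 5 iterations
sag = a·(cosh(S/(2a)) − 1) = 64.763451·(cosh(1.242661) − 1) = 56.779269
T_max/T_min = cosh(S/(2a)) = 1.876718

a=64.763 sag=56.779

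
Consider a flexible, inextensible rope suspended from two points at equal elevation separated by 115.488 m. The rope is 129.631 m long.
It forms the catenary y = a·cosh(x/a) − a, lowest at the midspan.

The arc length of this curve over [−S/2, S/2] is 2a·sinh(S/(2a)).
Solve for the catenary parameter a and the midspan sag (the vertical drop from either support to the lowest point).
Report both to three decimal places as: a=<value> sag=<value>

seed: a₀ = √(S³/(24(L−S))) = √(115.488³/(24·14.143)) = 67.364160
iter 1: u=0.857192  f(a)=+5.288e-01  f'(a)=-4.516e-01  a ← 67.364160 − (+5.288e-01/-4.516e-01) = 68.535143
iter 2: u=0.842546  f(a)=+1.410e-02  f'(a)=-4.278e-01  a ← 68.535143 − (+1.410e-02/-4.278e-01) = 68.568111
iter 3: u=0.842141  f(a)=+1.064e-05  f'(a)=-4.271e-01  a ← 68.568111 − (+1.064e-05/-4.271e-01) = 68.568136
iter 4: u=0.842140  f(a)=+6.082e-12  f'(a)=-4.271e-01  a ← 68.568136 − (+6.082e-12/-4.271e-01) = 68.568136
converged: |Δa| < 1e-12 after 4 iterations
sag = a·(cosh(S/(2a)) − 1) = 68.568136·(cosh(0.842140) − 1) = 25.785657
T_max/T_min = cosh(S/(2a)) = 1.376059

a=68.568 sag=25.786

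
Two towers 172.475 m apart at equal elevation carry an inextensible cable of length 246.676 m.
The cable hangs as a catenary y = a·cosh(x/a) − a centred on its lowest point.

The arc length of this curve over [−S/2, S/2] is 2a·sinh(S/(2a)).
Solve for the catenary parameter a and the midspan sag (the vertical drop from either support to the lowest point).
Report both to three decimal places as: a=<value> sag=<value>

a=56.845 sag=78.962

seed: a₀ = √(S³/(24(L−S))) = √(172.475³/(24·74.201)) = 53.675825
iter 1: u=1.606636  f(a)=+1.019e+01  f'(a)=-3.547e+00  a ← 53.675825 − (+1.019e+01/-3.547e+00) = 56.547398
iter 2: u=1.525048  f(a)=+8.746e-01  f'(a)=-2.962e+00  a ← 56.547398 − (+8.746e-01/-2.962e+00) = 56.842642
iter 3: u=1.517127  f(a)=+7.784e-03  f'(a)=-2.910e+00  a ← 56.842642 − (+7.784e-03/-2.910e+00) = 56.845317
iter 4: u=1.517055  f(a)=+6.288e-07  f'(a)=-2.909e+00  a ← 56.845317 − (+6.288e-07/-2.909e+00) = 56.845317
iter 5: u=1.517055  f(a)=+2.842e-14  f'(a)=-2.909e+00  a ← 56.845317 − (+2.842e-14/-2.909e+00) = 56.845317
converged: |Δa| < 1e-12 after 5 iterations
sag = a·(cosh(S/(2a)) − 1) = 56.845317·(cosh(1.517055) − 1) = 78.962092
T_max/T_min = cosh(S/(2a)) = 2.389069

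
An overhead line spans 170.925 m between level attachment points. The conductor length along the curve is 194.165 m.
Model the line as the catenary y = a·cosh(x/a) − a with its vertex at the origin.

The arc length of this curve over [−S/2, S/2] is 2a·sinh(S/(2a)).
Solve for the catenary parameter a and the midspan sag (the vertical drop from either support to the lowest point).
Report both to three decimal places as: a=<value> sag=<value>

seed: a₀ = √(S³/(24(L−S))) = √(170.925³/(24·23.240)) = 94.620383
iter 1: u=0.903214  f(a)=+9.666e-01  f'(a)=-5.325e-01  a ← 94.620383 − (+9.666e-01/-5.325e-01) = 96.435603
iter 2: u=0.886213  f(a)=+2.852e-02  f'(a)=-5.015e-01  a ← 96.435603 − (+2.852e-02/-5.015e-01) = 96.492465
iter 3: u=0.885691  f(a)=+2.649e-05  f'(a)=-5.006e-01  a ← 96.492465 − (+2.649e-05/-5.006e-01) = 96.492518
iter 4: u=0.885690  f(a)=+2.291e-11  f'(a)=-5.006e-01  a ← 96.492518 − (+2.291e-11/-5.006e-01) = 96.492518
converged: |Δa| < 1e-12 after 4 iterations
sag = a·(cosh(S/(2a)) − 1) = 96.492518·(cosh(0.885690) − 1) = 40.386326
T_max/T_min = cosh(S/(2a)) = 1.418544

a=96.493 sag=40.386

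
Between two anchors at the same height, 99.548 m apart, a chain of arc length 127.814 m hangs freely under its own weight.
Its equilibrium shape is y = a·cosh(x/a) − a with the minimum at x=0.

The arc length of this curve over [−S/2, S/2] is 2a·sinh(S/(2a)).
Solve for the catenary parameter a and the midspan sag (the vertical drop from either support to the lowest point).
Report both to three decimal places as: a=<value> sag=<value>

a=39.662 sag=35.552

seed: a₀ = √(S³/(24(L−S))) = √(99.548³/(24·28.266)) = 38.133881
iter 1: u=1.305243  f(a)=+2.508e+00  f'(a)=-1.751e+00  a ← 38.133881 − (+2.508e+00/-1.751e+00) = 39.566186
iter 2: u=1.257993  f(a)=+1.482e-01  f'(a)=-1.549e+00  a ← 39.566186 − (+1.482e-01/-1.549e+00) = 39.661839
iter 3: u=1.254959  f(a)=+5.897e-04  f'(a)=-1.537e+00  a ← 39.661839 − (+5.897e-04/-1.537e+00) = 39.662223
iter 4: u=1.254947  f(a)=+9.415e-09  f'(a)=-1.537e+00  a ← 39.662223 − (+9.415e-09/-1.537e+00) = 39.662223
iter 5: u=1.254947  f(a)=+0.000e+00  f'(a)=-1.537e+00  a ← 39.662223 − (+0.000e+00/-1.537e+00) = 39.662223
converged: |Δa| < 1e-12 after 5 iterations
sag = a·(cosh(S/(2a)) − 1) = 39.662223·(cosh(1.254947) − 1) = 35.552115
T_max/T_min = cosh(S/(2a)) = 1.896372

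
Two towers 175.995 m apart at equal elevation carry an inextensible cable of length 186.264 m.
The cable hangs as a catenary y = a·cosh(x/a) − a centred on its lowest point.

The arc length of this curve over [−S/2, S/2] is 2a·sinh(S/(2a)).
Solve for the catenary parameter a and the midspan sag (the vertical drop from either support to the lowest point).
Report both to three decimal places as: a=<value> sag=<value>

seed: a₀ = √(S³/(24(L−S))) = √(175.995³/(24·10.269)) = 148.723911
iter 1: u=0.591684  f(a)=+1.813e-01  f'(a)=-1.430e-01  a ← 148.723911 − (+1.813e-01/-1.430e-01) = 149.991544
iter 2: u=0.586683  f(a)=+2.344e-03  f'(a)=-1.393e-01  a ← 149.991544 − (+2.344e-03/-1.393e-01) = 150.008366
iter 3: u=0.586617  f(a)=+4.032e-07  f'(a)=-1.393e-01  a ← 150.008366 − (+4.032e-07/-1.393e-01) = 150.008369
iter 4: u=0.586617  f(a)=+2.842e-14  f'(a)=-1.393e-01  a ← 150.008369 − (+2.842e-14/-1.393e-01) = 150.008369
converged: |Δa| < 1e-12 after 4 iterations
sag = a·(cosh(S/(2a)) − 1) = 150.008369·(cosh(0.586617) − 1) = 26.559126
T_max/T_min = cosh(S/(2a)) = 1.177051

a=150.008 sag=26.559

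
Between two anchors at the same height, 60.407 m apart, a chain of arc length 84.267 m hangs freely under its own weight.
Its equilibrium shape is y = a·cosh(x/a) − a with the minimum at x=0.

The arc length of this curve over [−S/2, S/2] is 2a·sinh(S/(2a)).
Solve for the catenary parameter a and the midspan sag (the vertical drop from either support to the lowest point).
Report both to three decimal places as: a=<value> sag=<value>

seed: a₀ = √(S³/(24(L−S))) = √(60.407³/(24·23.860)) = 19.619596
iter 1: u=1.539456  f(a)=+2.992e+00  f'(a)=-3.060e+00  a ← 19.619596 − (+2.992e+00/-3.060e+00) = 20.597549
iter 2: u=1.466364  f(a)=+2.383e-01  f'(a)=-2.590e+00  a ← 20.597549 − (+2.383e-01/-2.590e+00) = 20.689544
iter 3: u=1.459844  f(a)=+1.800e-03  f'(a)=-2.551e+00  a ← 20.689544 − (+1.800e-03/-2.551e+00) = 20.690250
iter 4: u=1.459794  f(a)=+1.044e-07  f'(a)=-2.551e+00  a ← 20.690250 − (+1.044e-07/-2.551e+00) = 20.690250
iter 5: u=1.459794  f(a)=+1.421e-14  f'(a)=-2.551e+00  a ← 20.690250 − (+1.421e-14/-2.551e+00) = 20.690250
converged: |Δa| < 1e-12 after 5 iterations
sag = a·(cosh(S/(2a)) − 1) = 20.690250·(cosh(1.459794) − 1) = 26.249267
T_max/T_min = cosh(S/(2a)) = 2.268678

a=20.690 sag=26.249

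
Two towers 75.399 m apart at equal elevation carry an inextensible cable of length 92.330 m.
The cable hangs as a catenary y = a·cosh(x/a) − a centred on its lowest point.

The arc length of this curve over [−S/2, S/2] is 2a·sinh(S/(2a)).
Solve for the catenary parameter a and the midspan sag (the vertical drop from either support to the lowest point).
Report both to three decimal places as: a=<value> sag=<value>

a=33.521 sag=23.531

seed: a₀ = √(S³/(24(L−S))) = √(75.399³/(24·16.931)) = 32.478911
iter 1: u=1.160738  f(a)=+1.178e+00  f'(a)=-1.190e+00  a ← 32.478911 − (+1.178e+00/-1.190e+00) = 33.468713
iter 2: u=1.126410  f(a)=+5.599e-02  f'(a)=-1.079e+00  a ← 33.468713 − (+5.599e-02/-1.079e+00) = 33.520588
iter 3: u=1.124667  f(a)=+1.405e-04  f'(a)=-1.074e+00  a ← 33.520588 − (+1.405e-04/-1.074e+00) = 33.520718
iter 4: u=1.124663  f(a)=+8.893e-10  f'(a)=-1.074e+00  a ← 33.520718 − (+8.893e-10/-1.074e+00) = 33.520718
iter 5: u=1.124663  f(a)=+0.000e+00  f'(a)=-1.074e+00  a ← 33.520718 − (+0.000e+00/-1.074e+00) = 33.520718
converged: |Δa| < 1e-12 after 5 iterations
sag = a·(cosh(S/(2a)) − 1) = 33.520718·(cosh(1.124663) − 1) = 23.530537
T_max/T_min = cosh(S/(2a)) = 1.701970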